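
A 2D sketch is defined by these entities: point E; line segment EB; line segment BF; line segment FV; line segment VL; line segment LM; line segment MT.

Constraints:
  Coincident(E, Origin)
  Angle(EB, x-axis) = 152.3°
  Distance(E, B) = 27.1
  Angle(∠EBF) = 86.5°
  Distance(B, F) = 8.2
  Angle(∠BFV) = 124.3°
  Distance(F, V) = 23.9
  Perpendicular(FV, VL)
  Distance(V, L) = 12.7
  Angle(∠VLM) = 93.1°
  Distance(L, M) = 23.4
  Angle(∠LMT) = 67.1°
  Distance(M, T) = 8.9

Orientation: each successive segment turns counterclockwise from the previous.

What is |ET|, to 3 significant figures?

21.3

∠VLM = 93.1° gives LM at 118° from the x-axis; with |LM| = 23.4, M = (-15.2, 12.0). ∠LMT = 67.1° gives MT at -129° from the x-axis; with |MT| = 8.9, T = (-20.7, 5.01). Then |ET| = |T − E| = 21.3.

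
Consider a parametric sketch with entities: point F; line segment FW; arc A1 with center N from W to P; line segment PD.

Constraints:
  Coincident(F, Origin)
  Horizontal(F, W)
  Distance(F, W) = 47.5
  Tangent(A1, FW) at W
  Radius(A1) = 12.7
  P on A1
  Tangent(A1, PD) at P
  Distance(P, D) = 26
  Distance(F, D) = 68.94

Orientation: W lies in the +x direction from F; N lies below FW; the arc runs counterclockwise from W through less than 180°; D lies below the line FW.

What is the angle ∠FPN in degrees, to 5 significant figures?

107.98°

Checks: |FW| = 47.50 ✓; |NP| = 12.70 ✓; ∠(NP, PD) = 90.00° ✓; |PD| = 26.00 ✓; |FD| = 68.94 ✓.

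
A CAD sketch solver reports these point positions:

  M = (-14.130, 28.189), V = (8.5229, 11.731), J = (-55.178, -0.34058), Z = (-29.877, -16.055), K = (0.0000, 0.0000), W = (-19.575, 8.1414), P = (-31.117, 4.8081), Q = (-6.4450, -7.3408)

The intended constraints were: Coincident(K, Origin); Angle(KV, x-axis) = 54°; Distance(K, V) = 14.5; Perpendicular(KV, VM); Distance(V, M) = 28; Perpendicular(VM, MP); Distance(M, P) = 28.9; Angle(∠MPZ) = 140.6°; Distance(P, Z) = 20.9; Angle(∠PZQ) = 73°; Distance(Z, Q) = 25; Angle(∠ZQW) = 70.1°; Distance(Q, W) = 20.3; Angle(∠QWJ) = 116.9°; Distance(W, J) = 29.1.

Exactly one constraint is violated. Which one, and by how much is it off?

Distance(W, J) = 29.1 — off by 7.50.

K = (0.00, 0.00) ✓; KV at 54.00° ✓; |KV| = 14.50 ✓; ∠(KV, VM) = 90.00° ✓; |VM| = 28.00 ✓; ∠(VM, MP) = 90.00° ✓; |MP| = 28.90 ✓; ∠MPZ = 140.6° ✓; |PZ| = 20.90 ✓; ∠PZQ = 73.00° ✓; |ZQ| = 25.00 ✓; ∠ZQW = 70.10° ✓; |QW| = 20.30 ✓; ∠QWJ = 116.9° ✓; |WJ| = 36.60 ✗.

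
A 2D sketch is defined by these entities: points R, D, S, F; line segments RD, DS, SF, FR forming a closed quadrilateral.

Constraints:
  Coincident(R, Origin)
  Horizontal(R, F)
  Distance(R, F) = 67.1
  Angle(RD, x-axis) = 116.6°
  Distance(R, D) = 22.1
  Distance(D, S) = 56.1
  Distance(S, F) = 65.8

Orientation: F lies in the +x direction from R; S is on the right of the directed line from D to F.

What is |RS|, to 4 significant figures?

34.19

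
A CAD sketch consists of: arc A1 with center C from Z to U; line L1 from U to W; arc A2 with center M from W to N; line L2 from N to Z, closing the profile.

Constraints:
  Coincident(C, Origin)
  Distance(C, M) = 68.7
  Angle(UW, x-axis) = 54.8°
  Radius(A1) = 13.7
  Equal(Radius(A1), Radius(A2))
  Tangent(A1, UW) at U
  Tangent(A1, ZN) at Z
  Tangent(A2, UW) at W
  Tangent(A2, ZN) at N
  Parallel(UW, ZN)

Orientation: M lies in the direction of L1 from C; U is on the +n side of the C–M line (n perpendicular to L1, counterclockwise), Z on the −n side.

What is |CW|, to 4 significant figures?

70.05

Tangency of A1 to both parallel lines with radius 13.7 puts U and Z at C ± 13.7·n: U = (-11.19, 7.897), Z = (11.19, -7.897). Equal radii place W and N the same way about M: W = M + 13.7·n = (28.41, 64.03), N = M − 13.7·n = (50.80, 48.24). Then |CW| = |W − C| = 70.05.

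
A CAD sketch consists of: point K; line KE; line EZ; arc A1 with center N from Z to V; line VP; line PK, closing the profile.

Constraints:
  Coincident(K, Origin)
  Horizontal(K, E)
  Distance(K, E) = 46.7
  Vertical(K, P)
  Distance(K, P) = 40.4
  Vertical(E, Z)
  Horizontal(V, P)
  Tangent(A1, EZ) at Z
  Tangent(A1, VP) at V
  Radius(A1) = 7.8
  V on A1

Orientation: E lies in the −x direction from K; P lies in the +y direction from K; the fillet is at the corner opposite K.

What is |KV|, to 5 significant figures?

56.084

K is at the origin; KE is horizontal with |KE| = 46.7 and E on the −x side, so E = (-46.700, 0.0000). KP is vertical with |KP| = 40.4 and P on the +y side, so P = (0.0000, 40.400). The virtual corner opposite K is at (-46.700, 40.400). A1 meets EZ tangentially, so NZ is at right angles to EZ and A1 meets VP tangentially, so NV is at right angles to VP, with radius 7.8, so the center N sits 7.8 in from both sides at N = (-38.900, 32.600). That places the tangent points at Z = (-46.700, 32.600) on EZ and V = (-38.900, 40.400) on VP. Then |KV| = |V − K| = 56.084.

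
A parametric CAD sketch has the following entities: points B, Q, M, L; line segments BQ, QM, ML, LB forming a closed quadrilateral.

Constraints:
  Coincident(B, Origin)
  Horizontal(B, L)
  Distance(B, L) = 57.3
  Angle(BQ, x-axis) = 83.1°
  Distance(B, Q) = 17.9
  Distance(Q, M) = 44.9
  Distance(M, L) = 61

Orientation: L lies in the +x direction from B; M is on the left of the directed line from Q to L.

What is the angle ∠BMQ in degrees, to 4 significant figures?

8.285°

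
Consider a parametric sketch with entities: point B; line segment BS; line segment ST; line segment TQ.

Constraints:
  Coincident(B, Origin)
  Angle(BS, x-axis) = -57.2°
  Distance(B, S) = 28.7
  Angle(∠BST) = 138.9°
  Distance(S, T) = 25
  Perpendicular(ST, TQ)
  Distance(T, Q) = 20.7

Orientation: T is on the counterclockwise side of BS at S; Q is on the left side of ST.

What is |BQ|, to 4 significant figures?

46.66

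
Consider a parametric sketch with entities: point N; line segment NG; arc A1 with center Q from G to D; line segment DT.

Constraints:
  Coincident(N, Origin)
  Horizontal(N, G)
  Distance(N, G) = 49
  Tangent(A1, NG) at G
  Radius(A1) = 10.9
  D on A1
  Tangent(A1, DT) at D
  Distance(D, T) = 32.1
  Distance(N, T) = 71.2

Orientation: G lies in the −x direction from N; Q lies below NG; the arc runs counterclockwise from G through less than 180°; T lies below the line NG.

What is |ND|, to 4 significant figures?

61.06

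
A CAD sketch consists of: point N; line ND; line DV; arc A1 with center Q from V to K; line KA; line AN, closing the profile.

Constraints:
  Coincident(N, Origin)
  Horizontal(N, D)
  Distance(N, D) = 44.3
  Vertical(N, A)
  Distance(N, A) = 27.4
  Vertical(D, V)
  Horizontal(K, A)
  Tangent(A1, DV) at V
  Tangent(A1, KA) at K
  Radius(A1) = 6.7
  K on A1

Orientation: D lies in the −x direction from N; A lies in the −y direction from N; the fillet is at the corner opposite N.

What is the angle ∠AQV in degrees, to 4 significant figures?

169.9°

The virtual corner opposite N is at (-44.30, -27.40). The tangent condition forces QV to be normal to DV and A1 meets KA tangentially, so QK is at right angles to KA, with radius 6.7, so the center Q sits 6.7 in from both sides at Q = (-37.60, -20.70). That places the tangent points at V = (-44.30, -20.70) on DV and K = (-37.60, -27.40) on KA. Then cos ∠AQV = QA·QV / (|QA||QV|), giving 169.9°.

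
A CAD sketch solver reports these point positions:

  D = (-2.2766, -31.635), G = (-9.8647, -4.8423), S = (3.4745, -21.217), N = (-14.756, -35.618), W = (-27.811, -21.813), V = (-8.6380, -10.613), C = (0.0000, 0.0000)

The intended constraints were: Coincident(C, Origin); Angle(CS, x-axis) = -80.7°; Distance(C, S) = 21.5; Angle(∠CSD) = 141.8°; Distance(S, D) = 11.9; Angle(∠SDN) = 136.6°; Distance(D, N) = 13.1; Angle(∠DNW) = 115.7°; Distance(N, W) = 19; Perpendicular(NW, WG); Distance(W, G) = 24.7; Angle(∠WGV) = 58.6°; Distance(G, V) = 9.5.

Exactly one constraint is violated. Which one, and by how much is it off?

Distance(G, V) = 9.5 — off by 3.60.

C = (0.00, 0.00) ✓; CS at -80.70° ✓; |CS| = 21.50 ✓; ∠CSD = 141.8° ✓; |SD| = 11.90 ✓; ∠SDN = 136.6° ✓; |DN| = 13.10 ✓; ∠DNW = 115.7° ✓; |NW| = 19.00 ✓; ∠(NW, WG) = 90.00° ✓; |WG| = 24.70 ✓; ∠WGV = 58.60° ✓; |GV| = 5.900 ✗.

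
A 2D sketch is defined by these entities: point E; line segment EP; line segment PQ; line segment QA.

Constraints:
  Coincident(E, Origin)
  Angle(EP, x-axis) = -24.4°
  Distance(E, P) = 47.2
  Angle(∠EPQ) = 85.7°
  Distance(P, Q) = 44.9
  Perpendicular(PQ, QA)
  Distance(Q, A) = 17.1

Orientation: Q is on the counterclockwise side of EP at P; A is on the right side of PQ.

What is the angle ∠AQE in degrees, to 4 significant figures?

138.7°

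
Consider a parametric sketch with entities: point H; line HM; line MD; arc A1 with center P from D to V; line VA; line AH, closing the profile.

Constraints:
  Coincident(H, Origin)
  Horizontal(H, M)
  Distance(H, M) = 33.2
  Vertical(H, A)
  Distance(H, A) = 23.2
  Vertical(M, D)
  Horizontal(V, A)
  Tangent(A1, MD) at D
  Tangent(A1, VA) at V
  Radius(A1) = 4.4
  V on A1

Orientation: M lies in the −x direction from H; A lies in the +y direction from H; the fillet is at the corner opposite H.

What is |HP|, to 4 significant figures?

34.39

H is at the origin; HM is horizontal with |HM| = 33.2 and M on the −x side, so M = (-33.20, 0.000). H and A share the same x with |HA| = 23.2 and A on the +y side, so A = (0.000, 23.20). The virtual corner opposite H is at (-33.20, 23.20). A1 meets MD tangentially, so PD is at right angles to MD and tangency of A1 to VA means the radius PV is perpendicular to VA, with radius 4.4, so the center P sits 4.4 in from both sides at P = (-28.80, 18.80). Then |HP| = |P − H| = 34.39.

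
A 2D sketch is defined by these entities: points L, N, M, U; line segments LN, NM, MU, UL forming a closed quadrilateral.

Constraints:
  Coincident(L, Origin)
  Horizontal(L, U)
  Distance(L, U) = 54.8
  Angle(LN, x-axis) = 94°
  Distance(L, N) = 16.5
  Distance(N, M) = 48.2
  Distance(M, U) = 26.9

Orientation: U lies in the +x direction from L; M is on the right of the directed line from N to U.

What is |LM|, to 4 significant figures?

37.70

Checks: |NM| = 48.20 ✓; |MU| = 26.90 ✓.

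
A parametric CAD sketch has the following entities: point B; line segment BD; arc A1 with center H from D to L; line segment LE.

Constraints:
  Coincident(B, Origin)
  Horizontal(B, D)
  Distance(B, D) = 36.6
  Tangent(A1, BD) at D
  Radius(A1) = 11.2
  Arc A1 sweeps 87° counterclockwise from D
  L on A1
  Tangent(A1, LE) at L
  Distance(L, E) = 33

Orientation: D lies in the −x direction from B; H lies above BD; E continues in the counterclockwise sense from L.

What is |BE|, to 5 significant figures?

49.592

B is at the origin; B and D share the same y with |BD| = 36.6 and D on the −x side, so D = (-36.600, 0.0000). A1 meets BD tangentially, so HD is at right angles to BD, so H = D + (0, 11.2) = (-36.600, 11.200). On A1, D sits at bearing -90° from H; an 87° counterclockwise sweep puts L at bearing -3°, so L = H + 11.2·(cos -3°, sin -3°) = (-25.415, 10.614). Since A1 is tangent to LE there, HL ⟂ LE, so LE runs along (−sin -3°, cos -3°); with |LE| = 33.0, E = (-23.688, 43.569). Then |BE| = |E − B| = 49.592.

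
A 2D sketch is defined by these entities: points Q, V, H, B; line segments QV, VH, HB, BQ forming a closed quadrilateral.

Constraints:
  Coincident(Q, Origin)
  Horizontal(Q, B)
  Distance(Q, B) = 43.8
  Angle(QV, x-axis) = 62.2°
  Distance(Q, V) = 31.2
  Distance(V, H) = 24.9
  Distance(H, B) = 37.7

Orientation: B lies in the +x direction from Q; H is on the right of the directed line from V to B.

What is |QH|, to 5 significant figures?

7.5349

Checks: Q.y = 0.00, B.y = 0.00 ✓; |VH| = 24.90 ✓; |HB| = 37.70 ✓.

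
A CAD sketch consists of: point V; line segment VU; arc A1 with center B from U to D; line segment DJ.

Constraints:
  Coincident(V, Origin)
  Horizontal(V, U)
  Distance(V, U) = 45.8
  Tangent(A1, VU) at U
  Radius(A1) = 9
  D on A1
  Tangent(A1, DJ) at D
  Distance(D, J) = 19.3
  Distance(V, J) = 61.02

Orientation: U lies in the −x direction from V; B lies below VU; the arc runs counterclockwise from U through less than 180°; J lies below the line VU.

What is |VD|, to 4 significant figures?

55.60

V is at the origin; VU is horizontal with |VU| = 45.8 and U on the −x side, so U = (-45.80, 0.000). Since A1 is tangent to VU there, BU ⟂ VU, so B = U + (0, -9) = (-45.80, -9.000). Since BD ⟂ DJ (tangency), |BJ| = √(9.0² + 19.3²) = 21.30 regardless of where D sits on A1. So J lies on both circle(V, 61.02) and circle(B, 21.30); the below-VU intersection is J = (-53.84, -28.72). D is the foot of the tangent from J: D = (-54.79, -9.443).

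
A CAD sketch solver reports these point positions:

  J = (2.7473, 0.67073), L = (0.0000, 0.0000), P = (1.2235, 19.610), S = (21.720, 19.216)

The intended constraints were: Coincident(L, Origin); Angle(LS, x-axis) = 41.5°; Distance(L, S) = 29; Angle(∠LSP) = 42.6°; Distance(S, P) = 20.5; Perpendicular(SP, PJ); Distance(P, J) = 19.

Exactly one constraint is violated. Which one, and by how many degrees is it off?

Perpendicular(SP, PJ) — off by 5.70°.

L = (0.00, 0.00) ✓; LS at 41.50° ✓; |LS| = 29.00 ✓; ∠LSP = 42.60° ✓; |SP| = 20.50 ✓; ∠(SP, PJ) = 95.70° ✗; |PJ| = 19.00 ✓.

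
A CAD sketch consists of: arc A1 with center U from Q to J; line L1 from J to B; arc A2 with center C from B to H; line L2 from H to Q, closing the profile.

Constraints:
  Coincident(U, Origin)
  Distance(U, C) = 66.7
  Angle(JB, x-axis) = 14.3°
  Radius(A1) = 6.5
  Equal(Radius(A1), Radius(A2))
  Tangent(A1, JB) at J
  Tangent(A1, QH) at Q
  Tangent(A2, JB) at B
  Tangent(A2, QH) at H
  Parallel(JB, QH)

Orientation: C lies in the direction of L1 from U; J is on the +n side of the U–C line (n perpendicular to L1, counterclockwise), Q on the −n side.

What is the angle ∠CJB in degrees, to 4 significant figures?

5.566°

The slot axis is L1's direction at 14.3°, so u = (cos 14.3°, sin 14.3°) = (0.9690, 0.2470) and n = (−sin 14.3°, cos 14.3°) = (-0.2470, 0.9690). U is at the origin and C lies 66.7 along u from U, so C = 66.7·u = (64.63, 16.47). Tangency of A1 to both parallel lines with radius 6.5 puts J and Q at U ± 6.5·n: J = (-1.605, 6.299), Q = (1.605, -6.299). Equal radii place B and H the same way about C: B = C + 6.5·n = (63.03, 22.77), H = C − 6.5·n = (66.24, 10.18). Then cos ∠CJB = JC·JB / (|JC||JB|), giving 5.566°.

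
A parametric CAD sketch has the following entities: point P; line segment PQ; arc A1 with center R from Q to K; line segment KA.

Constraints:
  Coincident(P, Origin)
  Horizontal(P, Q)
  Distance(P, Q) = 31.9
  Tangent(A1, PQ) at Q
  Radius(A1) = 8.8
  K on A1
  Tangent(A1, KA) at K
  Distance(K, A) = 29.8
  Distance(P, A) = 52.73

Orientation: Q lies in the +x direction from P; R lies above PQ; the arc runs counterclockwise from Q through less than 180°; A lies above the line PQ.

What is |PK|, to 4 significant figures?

41.87

Checks: ∠(RQ, QP) = 90.00° ✓; |RQ| = 8.800 ✓; |RK| = 8.800 ✓; ∠(RK, KA) = 90.00° ✓; |KA| = 29.80 ✓; |PA| = 52.73 ✓.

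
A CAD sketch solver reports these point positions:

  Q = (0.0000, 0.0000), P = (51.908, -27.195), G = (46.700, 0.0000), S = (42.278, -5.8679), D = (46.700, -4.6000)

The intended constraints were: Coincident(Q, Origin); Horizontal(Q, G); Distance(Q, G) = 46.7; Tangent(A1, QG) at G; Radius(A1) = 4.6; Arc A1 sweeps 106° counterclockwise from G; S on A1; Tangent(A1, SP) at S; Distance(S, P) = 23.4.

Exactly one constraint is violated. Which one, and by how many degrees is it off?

Tangent(A1, SP) at S — off by 8.30°.

Q = (0.00, 0.00) ✓; Q.y = 0.00, G.y = 0.00 ✓; |QG| = 46.70 ✓; ∠(DG, GQ) = 90.00° ✓; |DG| = 4.600 ✓; bearing(D→S) − bearing(D→G) = 106.0° ✓; |DS| = 4.600 ✓; ∠(DS, SP) = 81.70° ✗; |SP| = 23.40 ✓.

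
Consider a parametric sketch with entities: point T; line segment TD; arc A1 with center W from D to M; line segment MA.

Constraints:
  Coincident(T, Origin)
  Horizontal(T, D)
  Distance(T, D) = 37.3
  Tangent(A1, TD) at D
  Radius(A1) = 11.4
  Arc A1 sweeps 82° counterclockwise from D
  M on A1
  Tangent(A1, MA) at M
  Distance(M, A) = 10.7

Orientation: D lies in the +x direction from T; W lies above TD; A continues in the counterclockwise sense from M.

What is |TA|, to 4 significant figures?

54.08

T is at the origin; T and D share the same y with |TD| = 37.3 and D on the +x side, so D = (37.30, 0.000). A1 meets TD tangentially, so WD is at right angles to TD, so W = D + (0, 11.4) = (37.30, 11.40). On A1, D sits at bearing -90° from W; an 82° counterclockwise sweep puts M at bearing -8°, so M = W + 11.4·(cos -8°, sin -8°) = (48.59, 9.813). A1 meets MA tangentially, so WM is at right angles to MA, so MA runs along (−sin -8°, cos -8°); with |MA| = 10.7, A = (50.08, 20.41). Then |TA| = |A − T| = 54.08.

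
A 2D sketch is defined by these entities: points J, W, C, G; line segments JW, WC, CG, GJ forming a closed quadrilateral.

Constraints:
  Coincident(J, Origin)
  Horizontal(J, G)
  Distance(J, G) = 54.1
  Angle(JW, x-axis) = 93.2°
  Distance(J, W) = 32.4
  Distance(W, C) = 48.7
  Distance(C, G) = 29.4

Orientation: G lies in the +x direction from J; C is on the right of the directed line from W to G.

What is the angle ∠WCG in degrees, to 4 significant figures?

109.1°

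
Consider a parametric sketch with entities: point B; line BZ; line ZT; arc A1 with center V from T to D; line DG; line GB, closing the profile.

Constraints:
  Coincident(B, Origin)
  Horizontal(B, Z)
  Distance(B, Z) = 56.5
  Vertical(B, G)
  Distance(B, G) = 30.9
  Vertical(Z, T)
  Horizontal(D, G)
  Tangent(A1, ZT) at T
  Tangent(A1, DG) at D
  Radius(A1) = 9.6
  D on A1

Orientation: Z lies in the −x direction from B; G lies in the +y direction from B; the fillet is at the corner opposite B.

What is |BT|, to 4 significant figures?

60.38

B is at the origin; BZ is horizontal with |BZ| = 56.5 and Z on the −x side, so Z = (-56.50, 0.000). BG is vertical with |BG| = 30.9 and G on the +y side, so G = (0.000, 30.90). The virtual corner opposite B is at (-56.50, 30.90). The tangent condition forces VT to be normal to ZT and since A1 is tangent to DG there, VD ⟂ DG, with radius 9.6, so the center V sits 9.6 in from both sides at V = (-46.90, 21.30). That places the tangent points at T = (-56.50, 21.30) on ZT and D = (-46.90, 30.90) on DG. Then |BT| = |T − B| = 60.38.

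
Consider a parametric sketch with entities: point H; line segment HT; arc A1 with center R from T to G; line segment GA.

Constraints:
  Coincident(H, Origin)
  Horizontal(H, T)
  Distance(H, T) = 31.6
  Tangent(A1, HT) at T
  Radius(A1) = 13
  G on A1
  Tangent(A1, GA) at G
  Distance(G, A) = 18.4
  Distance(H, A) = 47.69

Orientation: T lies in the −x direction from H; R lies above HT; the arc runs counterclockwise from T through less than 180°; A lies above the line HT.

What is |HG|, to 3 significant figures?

29.5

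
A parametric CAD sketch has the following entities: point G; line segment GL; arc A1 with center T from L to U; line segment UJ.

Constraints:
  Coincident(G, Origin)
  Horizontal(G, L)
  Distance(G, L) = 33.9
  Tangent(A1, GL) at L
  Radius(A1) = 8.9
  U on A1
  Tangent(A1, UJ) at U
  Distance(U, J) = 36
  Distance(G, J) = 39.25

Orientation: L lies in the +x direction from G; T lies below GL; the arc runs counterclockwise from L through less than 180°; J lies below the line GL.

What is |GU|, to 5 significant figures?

26.339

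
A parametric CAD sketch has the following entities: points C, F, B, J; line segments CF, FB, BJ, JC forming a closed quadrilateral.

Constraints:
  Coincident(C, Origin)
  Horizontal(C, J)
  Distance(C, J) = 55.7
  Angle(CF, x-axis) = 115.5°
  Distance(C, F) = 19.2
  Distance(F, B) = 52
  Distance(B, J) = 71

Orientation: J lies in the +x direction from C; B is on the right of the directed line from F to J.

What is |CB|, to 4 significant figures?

35.20

Checks: |FB| = 52.00 ✓; |BJ| = 71.00 ✓.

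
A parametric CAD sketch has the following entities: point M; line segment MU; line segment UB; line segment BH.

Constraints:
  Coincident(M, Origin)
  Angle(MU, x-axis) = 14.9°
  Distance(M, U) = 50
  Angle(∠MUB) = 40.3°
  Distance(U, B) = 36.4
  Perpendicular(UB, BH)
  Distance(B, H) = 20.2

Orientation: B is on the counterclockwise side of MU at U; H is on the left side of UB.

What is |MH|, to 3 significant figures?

12.3

∠MUB = 40.3°, so UB runs at 14.9° + (180° − 40.3°) = 155° from the x-axis; with |UB| = 36.4, B = U + 36.4·(cos 155°, sin 155°) = (15.4, 28.5). UB ⟂ BH; with |BH| = 20.2 on the left of UB, H = B + 20.2·(-0.429, -0.903) = (6.77, 10.2). Then |MH| = |H − M| = 12.3.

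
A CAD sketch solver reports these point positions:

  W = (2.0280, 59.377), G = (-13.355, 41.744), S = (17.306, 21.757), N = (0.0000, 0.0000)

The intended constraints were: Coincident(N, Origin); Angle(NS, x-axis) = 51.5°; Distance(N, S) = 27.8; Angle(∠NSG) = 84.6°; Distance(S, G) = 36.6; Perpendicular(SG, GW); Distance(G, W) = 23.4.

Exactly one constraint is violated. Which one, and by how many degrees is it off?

Perpendicular(SG, GW) — off by 8.00°.

N = (0.00, 0.00) ✓; NS at 51.50° ✓; |NS| = 27.80 ✓; ∠NSG = 84.60° ✓; |SG| = 36.60 ✓; ∠(SG, GW) = 98.00° ✗; |GW| = 23.40 ✓.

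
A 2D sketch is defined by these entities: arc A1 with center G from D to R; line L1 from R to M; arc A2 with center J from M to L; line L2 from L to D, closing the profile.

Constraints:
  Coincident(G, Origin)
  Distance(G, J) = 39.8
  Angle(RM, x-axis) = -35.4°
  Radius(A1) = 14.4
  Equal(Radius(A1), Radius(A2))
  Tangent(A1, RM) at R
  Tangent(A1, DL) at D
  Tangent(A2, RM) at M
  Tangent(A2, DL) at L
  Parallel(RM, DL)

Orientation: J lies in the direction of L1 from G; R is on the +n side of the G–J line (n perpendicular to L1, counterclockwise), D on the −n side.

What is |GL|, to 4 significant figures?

42.32

Tangency of A1 to both parallel lines with radius 14.4 puts R and D at G ± 14.4·n: R = (8.342, 11.74), D = (-8.342, -11.74). Equal radii place M and L the same way about J: M = J + 14.4·n = (40.78, -11.32), L = J − 14.4·n = (24.10, -34.79). Then |GL| = |L − G| = 42.32.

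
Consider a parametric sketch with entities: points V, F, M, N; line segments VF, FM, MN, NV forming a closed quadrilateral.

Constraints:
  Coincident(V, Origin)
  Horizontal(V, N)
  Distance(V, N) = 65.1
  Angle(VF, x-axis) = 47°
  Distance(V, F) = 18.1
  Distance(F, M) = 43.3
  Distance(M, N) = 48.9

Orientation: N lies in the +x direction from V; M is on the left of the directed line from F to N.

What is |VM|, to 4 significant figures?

61.39

V is at the origin; V and N share the same y with |VN| = 65.1 and N in +x, so N = (65.1, 0). VF runs at 47.0° with |VF| = 18.1, so F = (12.34, 13.24). M is determined by |FM| = 43.3 and |MN| = 48.9 together: it lies at the intersection of circle(F, 43.3) and circle(N, 48.9). With |FN| = 54.39, the foot of the radical line on FN is 22.45 from F and the perpendicular offset is √(43.3² − 22.45²) = 37.03. Taking the left-of-FN solution: M = (43.13, 43.69).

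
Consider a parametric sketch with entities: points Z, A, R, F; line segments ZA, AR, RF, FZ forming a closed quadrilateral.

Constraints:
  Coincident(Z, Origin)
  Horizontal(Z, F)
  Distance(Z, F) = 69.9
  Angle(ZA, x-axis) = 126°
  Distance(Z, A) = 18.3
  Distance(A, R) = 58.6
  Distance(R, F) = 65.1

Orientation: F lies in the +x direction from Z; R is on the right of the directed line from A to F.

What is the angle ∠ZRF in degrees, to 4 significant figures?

79.10°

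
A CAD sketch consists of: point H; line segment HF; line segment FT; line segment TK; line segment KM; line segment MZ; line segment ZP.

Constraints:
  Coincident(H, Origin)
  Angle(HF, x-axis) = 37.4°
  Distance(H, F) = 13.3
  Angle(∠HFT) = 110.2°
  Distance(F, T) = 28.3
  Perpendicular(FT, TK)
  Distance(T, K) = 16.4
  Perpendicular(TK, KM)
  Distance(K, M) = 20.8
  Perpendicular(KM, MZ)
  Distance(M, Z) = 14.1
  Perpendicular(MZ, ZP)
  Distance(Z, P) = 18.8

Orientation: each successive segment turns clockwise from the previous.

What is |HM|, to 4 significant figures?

12.71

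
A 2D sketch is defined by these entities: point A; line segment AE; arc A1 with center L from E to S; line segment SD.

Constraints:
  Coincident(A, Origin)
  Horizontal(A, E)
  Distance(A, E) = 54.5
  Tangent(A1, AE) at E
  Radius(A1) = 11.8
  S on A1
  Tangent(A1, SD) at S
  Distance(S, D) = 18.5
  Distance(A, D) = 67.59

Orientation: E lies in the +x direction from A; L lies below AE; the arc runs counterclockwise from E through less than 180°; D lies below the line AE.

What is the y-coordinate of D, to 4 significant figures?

-33.32

A is at the origin; AE is horizontal with |AE| = 54.5 and E on the +x side, so E = (54.50, 0.000). Since A1 is tangent to AE there, LE ⟂ AE, so L = E + (0, -11.8) = (54.50, -11.80). Since LS ⟂ SD (tangency), |LD| = √(11.8² + 18.5²) = 21.94 regardless of where S sits on A1. So D lies on both circle(A, 67.59) and circle(L, 21.94); the below-AE intersection is D = (58.81, -33.32). S is the foot of the tangent from D: S = (45.99, -19.98).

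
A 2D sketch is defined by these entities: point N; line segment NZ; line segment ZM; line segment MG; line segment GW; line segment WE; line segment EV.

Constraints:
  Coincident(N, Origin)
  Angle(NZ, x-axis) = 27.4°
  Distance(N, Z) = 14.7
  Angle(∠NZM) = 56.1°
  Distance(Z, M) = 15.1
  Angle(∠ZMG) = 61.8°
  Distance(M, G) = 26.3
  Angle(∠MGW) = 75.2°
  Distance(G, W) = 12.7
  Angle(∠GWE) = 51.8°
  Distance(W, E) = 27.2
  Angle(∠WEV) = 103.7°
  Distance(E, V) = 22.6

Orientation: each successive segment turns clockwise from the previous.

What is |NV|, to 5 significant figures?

28.131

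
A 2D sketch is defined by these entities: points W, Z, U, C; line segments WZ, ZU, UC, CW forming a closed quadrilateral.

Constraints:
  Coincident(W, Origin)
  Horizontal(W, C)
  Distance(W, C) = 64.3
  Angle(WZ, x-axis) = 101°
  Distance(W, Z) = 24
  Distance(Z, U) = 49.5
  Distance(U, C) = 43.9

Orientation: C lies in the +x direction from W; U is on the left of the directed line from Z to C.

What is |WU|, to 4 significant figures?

57.31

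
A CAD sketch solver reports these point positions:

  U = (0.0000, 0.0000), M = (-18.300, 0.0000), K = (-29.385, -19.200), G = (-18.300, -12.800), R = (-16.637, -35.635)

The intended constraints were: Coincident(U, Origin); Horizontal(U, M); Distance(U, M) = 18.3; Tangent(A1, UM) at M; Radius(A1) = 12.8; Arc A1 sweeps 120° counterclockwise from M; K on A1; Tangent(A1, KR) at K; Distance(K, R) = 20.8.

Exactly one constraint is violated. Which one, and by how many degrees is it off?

Tangent(A1, KR) at K — off by 7.80°.

U = (0.00, 0.00) ✓; U.y = 0.00, M.y = 0.00 ✓; |UM| = 18.30 ✓; ∠(GM, MU) = 90.00° ✓; |GM| = 12.80 ✓; bearing(G→K) − bearing(G→M) = 120.0° ✓; |GK| = 12.80 ✓; ∠(GK, KR) = 82.20° ✗; |KR| = 20.80 ✓.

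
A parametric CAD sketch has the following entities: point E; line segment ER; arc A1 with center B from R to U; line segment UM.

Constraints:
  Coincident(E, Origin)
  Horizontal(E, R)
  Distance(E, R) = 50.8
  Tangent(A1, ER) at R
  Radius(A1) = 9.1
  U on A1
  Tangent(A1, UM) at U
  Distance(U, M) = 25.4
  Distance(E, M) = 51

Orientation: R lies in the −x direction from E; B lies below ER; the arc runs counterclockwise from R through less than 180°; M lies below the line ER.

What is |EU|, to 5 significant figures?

59.196

E is at the origin; ER is horizontal with |ER| = 50.8 and R on the −x side, so R = (-50.800, 0.0000). The tangent condition forces BR to be normal to ER, so B = R + (0, -9.1) = (-50.800, -9.1000). Since BU ⟂ UM (tangency), |BM| = √(9.1² + 25.4²) = 26.981 regardless of where U sits on A1. So M lies on both circle(E, 51.0) and circle(B, 26.981); the below-ER intersection is M = (-38.700, -33.216). U is the foot of the tangent from M: U = (-57.081, -15.685).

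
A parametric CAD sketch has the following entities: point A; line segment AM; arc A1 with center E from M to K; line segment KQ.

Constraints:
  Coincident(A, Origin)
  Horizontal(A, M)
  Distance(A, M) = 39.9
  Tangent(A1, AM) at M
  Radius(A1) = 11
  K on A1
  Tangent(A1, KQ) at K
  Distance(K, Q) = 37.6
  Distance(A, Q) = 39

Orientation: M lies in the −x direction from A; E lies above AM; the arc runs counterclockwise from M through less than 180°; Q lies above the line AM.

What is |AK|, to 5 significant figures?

30.954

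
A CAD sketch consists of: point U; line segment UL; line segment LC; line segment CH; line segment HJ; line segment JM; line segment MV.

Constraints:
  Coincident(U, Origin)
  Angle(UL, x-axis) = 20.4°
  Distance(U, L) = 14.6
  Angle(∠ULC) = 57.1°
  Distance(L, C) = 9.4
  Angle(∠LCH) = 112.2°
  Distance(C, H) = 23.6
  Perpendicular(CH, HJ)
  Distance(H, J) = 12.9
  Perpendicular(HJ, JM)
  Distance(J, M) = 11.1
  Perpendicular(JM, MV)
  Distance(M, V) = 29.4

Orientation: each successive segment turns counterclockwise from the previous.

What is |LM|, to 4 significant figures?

16.59

U is at the origin; UL runs at 20.4° with length 14.6, so L = (13.68, 5.089). ∠ULC = 57.1° gives LC at 143.3° from the x-axis; with |LC| = 9.4, C = (6.148, 10.71). ∠LCH = 112.2° gives CH at -148.9° from the x-axis; with |CH| = 23.6, H = (-14.06, -1.483). CH ⟂ HJ, so HJ runs at -58.90°; with |HJ| = 12.9, J = (-7.397, -12.53). HJ is perpendicular to JM, so JM runs at 31.10°; with |JM| = 11.1, M = (2.108, -6.796). Then |LM| = |M − L| = 16.59.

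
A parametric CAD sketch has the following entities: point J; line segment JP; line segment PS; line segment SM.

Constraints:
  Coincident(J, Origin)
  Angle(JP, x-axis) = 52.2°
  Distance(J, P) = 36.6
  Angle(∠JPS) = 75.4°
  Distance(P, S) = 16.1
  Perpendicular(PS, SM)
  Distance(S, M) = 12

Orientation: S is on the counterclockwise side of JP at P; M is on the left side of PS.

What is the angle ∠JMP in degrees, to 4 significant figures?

110.3°

∠JPS = 75.4°, so PS runs at 52.2° + (180° − 75.4°) = 156.8° from the x-axis; with |PS| = 16.1, S = P + 16.1·(cos 156.8°, sin 156.8°) = (7.634, 35.26). PS is perpendicular to SM; with |SM| = 12.0 on the left of PS, M = S + 12.0·(-0.3939, -0.9191) = (2.907, 24.23). Then cos ∠JMP = MJ·MP / (|MJ||MP|), giving 110.3°.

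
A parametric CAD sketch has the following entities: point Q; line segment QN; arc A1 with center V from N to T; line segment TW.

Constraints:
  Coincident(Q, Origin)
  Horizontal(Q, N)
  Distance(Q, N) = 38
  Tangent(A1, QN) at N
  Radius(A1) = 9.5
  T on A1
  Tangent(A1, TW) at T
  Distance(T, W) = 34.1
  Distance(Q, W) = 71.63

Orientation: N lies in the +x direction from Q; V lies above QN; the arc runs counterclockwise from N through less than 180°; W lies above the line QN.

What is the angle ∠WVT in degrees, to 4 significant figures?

74.43°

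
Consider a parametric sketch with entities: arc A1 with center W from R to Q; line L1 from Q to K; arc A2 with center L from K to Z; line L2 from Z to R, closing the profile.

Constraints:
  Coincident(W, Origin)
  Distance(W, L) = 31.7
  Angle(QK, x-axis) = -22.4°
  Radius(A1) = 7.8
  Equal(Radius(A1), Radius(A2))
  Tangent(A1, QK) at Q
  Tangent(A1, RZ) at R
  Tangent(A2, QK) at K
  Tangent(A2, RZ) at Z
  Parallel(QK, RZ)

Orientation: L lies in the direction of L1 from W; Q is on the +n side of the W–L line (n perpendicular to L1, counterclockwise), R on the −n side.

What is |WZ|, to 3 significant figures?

32.6

The slot axis is L1's direction at -22.4°, so u = (cos -22.4°, sin -22.4°) = (0.925, -0.381) and n = (−sin -22.4°, cos -22.4°) = (0.381, 0.925). W is at the origin and L lies 31.7 along u from W, so L = 31.7·u = (29.3, -12.1). Tangency of A1 to both parallel lines with radius 7.8 puts Q and R at W ± 7.8·n: Q = (2.97, 7.21), R = (-2.97, -7.21). Equal radii place K and Z the same way about L: K = L + 7.8·n = (32.3, -4.87), Z = L − 7.8·n = (26.3, -19.3). Then |WZ| = |Z − W| = 32.6.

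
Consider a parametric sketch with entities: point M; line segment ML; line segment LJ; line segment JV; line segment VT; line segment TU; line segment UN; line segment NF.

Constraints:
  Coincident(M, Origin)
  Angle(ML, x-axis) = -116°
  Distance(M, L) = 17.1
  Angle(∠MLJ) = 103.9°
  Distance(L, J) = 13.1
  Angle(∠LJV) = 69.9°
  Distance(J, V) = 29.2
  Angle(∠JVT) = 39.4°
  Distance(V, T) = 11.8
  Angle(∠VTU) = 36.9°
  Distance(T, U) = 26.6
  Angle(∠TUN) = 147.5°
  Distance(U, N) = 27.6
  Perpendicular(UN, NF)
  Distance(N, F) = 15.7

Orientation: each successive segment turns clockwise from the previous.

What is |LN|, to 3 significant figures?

65.0

M is at the origin; ML runs at -116.0° with length 17.1, so L = (-7.50, -15.4). ∠MLJ = 103.9° gives LJ at 168° from the x-axis; with |LJ| = 13.1, J = (-20.3, -12.6). ∠LJV = 69.9° gives JV at 57.8° from the x-axis; with |JV| = 29.2, V = (-4.75, 12.1). ∠JVT = 39.4° gives VT at -82.8° from the x-axis; with |VT| = 11.8, T = (-3.27, 0.379). ∠VTU = 36.9° gives TU at 134° from the x-axis; with |TU| = 26.6, U = (-21.8, 19.5). ∠TUN = 147.5° gives UN at 102° from the x-axis; with |UN| = 27.6, N = (-27.3, 46.5). Then |LN| = |N − L| = 65.0.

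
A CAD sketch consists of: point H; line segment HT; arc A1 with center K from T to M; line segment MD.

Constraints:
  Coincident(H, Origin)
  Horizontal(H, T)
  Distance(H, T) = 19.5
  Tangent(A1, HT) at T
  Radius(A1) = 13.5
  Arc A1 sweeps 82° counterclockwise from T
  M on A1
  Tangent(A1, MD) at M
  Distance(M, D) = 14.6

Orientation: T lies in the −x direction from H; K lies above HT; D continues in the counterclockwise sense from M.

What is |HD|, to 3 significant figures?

26.4

H is at the origin; HT is horizontal with |HT| = 19.5 and T on the −x side, so T = (-19.5, 0.00). Tangency of A1 to HT means the radius KT is perpendicular to HT, so K = T + (0, 13.5) = (-19.5, 13.5). On A1, T sits at bearing -90° from K; an 82° counterclockwise sweep puts M at bearing -8°, so M = K + 13.5·(cos -8°, sin -8°) = (-6.13, 11.6). Tangency of A1 to MD means the radius KM is perpendicular to MD, so MD runs along (−sin -8°, cos -8°); with |MD| = 14.6, D = (-4.10, 26.1). Then |HD| = |D − H| = 26.4.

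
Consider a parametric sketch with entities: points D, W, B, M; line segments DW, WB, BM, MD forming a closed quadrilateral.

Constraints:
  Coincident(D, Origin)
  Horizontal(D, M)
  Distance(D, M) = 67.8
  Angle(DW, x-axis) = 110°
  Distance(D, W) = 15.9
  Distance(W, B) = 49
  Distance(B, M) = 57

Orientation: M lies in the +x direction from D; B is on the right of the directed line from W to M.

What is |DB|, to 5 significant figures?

33.375

Checks: |WB| = 49.00 ✓; |BM| = 57.00 ✓.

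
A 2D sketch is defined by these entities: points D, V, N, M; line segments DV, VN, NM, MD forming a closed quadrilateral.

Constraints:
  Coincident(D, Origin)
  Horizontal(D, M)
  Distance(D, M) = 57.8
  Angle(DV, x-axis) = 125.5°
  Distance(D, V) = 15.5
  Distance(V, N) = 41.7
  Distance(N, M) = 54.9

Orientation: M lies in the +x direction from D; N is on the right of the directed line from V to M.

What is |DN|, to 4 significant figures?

26.57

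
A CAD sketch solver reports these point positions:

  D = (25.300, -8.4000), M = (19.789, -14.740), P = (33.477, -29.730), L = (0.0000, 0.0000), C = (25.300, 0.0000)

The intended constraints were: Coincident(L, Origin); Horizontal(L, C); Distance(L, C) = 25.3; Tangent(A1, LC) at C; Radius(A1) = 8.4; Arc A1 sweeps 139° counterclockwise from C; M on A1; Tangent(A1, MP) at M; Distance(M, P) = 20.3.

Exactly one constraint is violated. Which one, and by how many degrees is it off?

Tangent(A1, MP) at M — off by 6.60°.

L = (0.00, 0.00) ✓; L.y = 0.00, C.y = 0.00 ✓; |LC| = 25.30 ✓; ∠(DC, CL) = 90.00° ✓; |DC| = 8.400 ✓; bearing(D→M) − bearing(D→C) = 139.0° ✓; |DM| = 8.400 ✓; ∠(DM, MP) = 96.60° ✗; |MP| = 20.30 ✓.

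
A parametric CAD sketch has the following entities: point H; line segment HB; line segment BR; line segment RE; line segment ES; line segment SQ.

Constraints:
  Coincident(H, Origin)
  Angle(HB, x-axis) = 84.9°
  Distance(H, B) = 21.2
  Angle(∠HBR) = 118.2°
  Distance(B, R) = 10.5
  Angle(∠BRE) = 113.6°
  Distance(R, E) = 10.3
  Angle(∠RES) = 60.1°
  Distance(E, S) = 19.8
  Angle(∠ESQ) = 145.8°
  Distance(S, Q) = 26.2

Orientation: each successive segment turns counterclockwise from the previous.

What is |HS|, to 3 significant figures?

12.4

∠BRE = 113.6° gives RE at -147° from the x-axis; with |RE| = 10.3, E = (-15.5, 21.3). ∠RES = 60.1° gives ES at -27.0° from the x-axis; with |ES| = 19.8, S = (2.12, 12.3). Then |HS| = |S − H| = 12.4.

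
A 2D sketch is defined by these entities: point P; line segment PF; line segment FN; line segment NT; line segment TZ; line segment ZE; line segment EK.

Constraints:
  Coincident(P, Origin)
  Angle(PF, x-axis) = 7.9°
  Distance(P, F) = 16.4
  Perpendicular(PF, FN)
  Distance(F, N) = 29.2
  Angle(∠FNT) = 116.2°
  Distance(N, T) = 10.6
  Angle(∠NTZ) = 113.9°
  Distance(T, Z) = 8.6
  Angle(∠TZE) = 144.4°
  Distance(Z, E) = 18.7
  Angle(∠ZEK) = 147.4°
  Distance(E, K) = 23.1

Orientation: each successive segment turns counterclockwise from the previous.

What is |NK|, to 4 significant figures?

43.10

∠TZE = 144.4° gives ZE at -96.60° from the x-axis; with |ZE| = 18.7, E = (-5.759, 9.558). ∠ZEK = 147.4° gives EK at -64.00° from the x-axis; with |EK| = 23.1, K = (4.367, -11.20). Then |NK| = |K − N| = 43.10.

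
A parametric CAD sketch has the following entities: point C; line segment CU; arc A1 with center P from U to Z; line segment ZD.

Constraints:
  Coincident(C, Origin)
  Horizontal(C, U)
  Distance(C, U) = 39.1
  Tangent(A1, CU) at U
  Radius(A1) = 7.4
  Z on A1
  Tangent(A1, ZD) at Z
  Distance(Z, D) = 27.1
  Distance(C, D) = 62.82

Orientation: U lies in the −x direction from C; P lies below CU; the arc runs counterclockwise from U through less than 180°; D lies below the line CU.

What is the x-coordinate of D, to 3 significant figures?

-54.8

Checks: |CU| = 39.10 ✓; |PZ| = 7.400 ✓; ∠(PZ, ZD) = 90.00° ✓; |ZD| = 27.10 ✓; |CD| = 62.82 ✓.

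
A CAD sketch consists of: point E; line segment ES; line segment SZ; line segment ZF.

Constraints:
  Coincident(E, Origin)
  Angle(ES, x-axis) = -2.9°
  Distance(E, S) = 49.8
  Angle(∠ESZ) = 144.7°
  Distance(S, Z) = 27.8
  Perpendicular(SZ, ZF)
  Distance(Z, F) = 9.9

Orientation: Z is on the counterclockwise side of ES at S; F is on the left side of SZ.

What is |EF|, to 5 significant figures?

70.999

∠ESZ = 144.7°, so SZ runs at -2.9° + (180° − 144.7°) = 32.400° from the x-axis; with |SZ| = 27.8, Z = S + 27.8·(cos 32.400°, sin 32.400°) = (73.209, 12.376). SZ ⟂ ZF; with |ZF| = 9.9 on the left of SZ, F = Z + 9.9·(-0.53583, 0.84433) = (67.904, 20.735). Then |EF| = |F − E| = 70.999.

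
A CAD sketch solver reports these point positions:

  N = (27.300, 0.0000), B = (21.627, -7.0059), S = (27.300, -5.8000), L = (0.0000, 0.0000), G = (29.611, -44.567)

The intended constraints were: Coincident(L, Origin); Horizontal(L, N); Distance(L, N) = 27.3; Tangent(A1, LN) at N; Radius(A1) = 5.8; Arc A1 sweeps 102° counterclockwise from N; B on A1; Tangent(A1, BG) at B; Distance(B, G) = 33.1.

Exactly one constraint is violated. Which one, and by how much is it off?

Distance(B, G) = 33.1 — off by 5.30.

L = (0.00, 0.00) ✓; L.y = 0.00, N.y = 0.00 ✓; |LN| = 27.30 ✓; ∠(SN, NL) = 90.00° ✓; |SN| = 5.800 ✓; bearing(S→B) − bearing(S→N) = 102.0° ✓; |SB| = 5.800 ✓; ∠(SB, BG) = 90.00° ✓; |BG| = 38.40 ✗.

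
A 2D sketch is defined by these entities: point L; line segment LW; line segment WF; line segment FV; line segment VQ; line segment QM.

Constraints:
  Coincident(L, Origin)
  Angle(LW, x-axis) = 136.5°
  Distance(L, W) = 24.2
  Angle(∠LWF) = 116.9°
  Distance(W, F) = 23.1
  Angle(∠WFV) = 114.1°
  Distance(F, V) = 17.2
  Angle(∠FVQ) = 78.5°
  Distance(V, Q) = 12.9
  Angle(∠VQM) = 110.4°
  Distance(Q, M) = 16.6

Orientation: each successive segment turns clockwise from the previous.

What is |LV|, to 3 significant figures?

41.5

L is at the origin; LW runs at 136.5° with length 24.2, so W = (-17.6, 16.7). ∠LWF = 116.9° gives WF at 73.4° from the x-axis; with |WF| = 23.1, F = (-11.0, 38.8). ∠WFV = 114.1° gives FV at 7.50° from the x-axis; with |FV| = 17.2, V = (6.10, 41.0). Then |LV| = |V − L| = 41.5.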